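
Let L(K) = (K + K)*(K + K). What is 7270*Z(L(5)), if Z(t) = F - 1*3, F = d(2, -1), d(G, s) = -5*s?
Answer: 14540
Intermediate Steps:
F = 5 (F = -5*(-1) = 5)
L(K) = 4*K² (L(K) = (2*K)*(2*K) = 4*K²)
Z(t) = 2 (Z(t) = 5 - 1*3 = 5 - 3 = 2)
7270*Z(L(5)) = 7270*2 = 14540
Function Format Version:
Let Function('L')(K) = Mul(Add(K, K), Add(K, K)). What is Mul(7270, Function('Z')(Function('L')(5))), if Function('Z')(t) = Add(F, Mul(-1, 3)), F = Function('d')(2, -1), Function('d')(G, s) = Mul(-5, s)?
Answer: 14540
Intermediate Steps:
F = 5 (F = Mul(-5, -1) = 5)
Function('L')(K) = Mul(4, Pow(K, 2)) (Function('L')(K) = Mul(Mul(2, K), Mul(2, K)) = Mul(4, Pow(K, 2)))
Function('Z')(t) = 2 (Function('Z')(t) = Add(5, Mul(-1, 3)) = Add(5, -3) = 2)
Mul(7270, Function('Z')(Function('L')(5))) = Mul(7270, 2) = 14540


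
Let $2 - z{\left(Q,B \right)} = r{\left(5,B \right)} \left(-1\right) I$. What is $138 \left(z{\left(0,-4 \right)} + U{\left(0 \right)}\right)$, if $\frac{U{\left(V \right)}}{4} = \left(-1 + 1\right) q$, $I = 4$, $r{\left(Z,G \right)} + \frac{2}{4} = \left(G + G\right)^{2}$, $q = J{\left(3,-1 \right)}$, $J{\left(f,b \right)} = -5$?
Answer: $35328$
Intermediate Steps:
$q = -5$
$r{\left(Z,G \right)} = - \frac{1}{2} + 4 G^{2}$ ($r{\left(Z,G \right)} = - \frac{1}{2} + \left(G + G\right)^{2} = - \frac{1}{2} + \left(2 G\right)^{2} = - \frac{1}{2} + 4 G^{2}$)
$U{\left(V \right)} = 0$ ($U{\left(V \right)} = 4 \left(-1 + 1\right) \left(-5\right) = 4 \cdot 0 \left(-5\right) = 4 \cdot 0 = 0$)
$z{\left(Q,B \right)} = 16 B^{2}$ ($z{\left(Q,B \right)} = 2 - \left(- \frac{1}{2} + 4 B^{2}\right) \left(-1\right) 4 = 2 - \left(\frac{1}{2} - 4 B^{2}\right) 4 = 2 - \left(2 - 16 B^{2}\right) = 2 + \left(-2 + 16 B^{2}\right) = 16 B^{2}$)
$138 \left(z{\left(0,-4 \right)} + U{\left(0 \right)}\right) = 138 \left(16 \left(-4\right)^{2} + 0\right) = 138 \left(16 \cdot 16 + 0\right) = 138 \left(256 + 0\right) = 138 \cdot 256 = 35328$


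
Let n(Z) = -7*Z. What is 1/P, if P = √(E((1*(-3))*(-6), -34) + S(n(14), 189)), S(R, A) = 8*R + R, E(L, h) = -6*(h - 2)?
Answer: -I*√74/222 ≈ -0.038749*I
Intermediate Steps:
E(L, h) = 12 - 6*h (E(L, h) = -6*(-2 + h) = 12 - 6*h)
S(R, A) = 9*R
P = 3*I*√74 (P = √((12 - 6*(-34)) + 9*(-7*14)) = √((12 + 204) + 9*(-98)) = √(216 - 882) = √(-666) = 3*I*√74 ≈ 25.807*I)
1/P = 1/(3*I*√74) = -I*√74/222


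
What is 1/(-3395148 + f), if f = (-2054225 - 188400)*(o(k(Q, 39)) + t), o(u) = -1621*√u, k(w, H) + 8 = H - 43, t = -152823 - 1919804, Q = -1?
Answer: 4648121730727/21605194208104312081136029 - 7270590250*I*√3/21605194208104312081136029 ≈ 2.1514e-13 - 5.8287e-16*I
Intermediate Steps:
t = -2072627
k(w, H) = -51 + H (k(w, H) = -8 + (H - 43) = -8 + (-43 + H) = -51 + H)
f = 4648125125875 + 7270590250*I*√3 (f = (-2054225 - 188400)*(-1621*√(-51 + 39) - 2072627) = -2242625*(-3242*I*√3 - 2072627) = -2242625*(-2072627 - 3242*I*√3) = 4648125125875 + 7270590250*I*√3 ≈ 4.6481e+12 + 1.2593e+10*I)
1/(-3395148 + f) = 1/(-3395148 + (4648125125875 + 7270590250*I*√3)) = 1/(4648121730727 + 7270590250*I*√3)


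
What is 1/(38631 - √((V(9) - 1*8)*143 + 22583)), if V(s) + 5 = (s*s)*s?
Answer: 12877/497409730 + √124971/1492229190 ≈ 2.6125e-5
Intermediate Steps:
V(s) = -5 + s³ (V(s) = -5 + (s*s)*s = -5 + s²*s = -5 + s³)
1/(38631 - √((V(9) - 1*8)*143 + 22583)) = 1/(38631 - √(((-5 + 9³) - 1*8)*143 + 22583)) = 1/(38631 - √(((-5 + 729) - 8)*143 + 22583)) = 1/(38631 - √((724 - 8)*143 + 22583)) = 1/(38631 - √(716*143 + 22583)) = 1/(38631 - √(102388 + 22583)) = 1/(38631 - √124971)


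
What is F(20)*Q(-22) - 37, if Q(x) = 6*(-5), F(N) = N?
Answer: -637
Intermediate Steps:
Q(x) = -30
F(20)*Q(-22) - 37 = 20*(-30) - 37 = -600 - 37 = -637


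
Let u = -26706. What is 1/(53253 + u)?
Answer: 1/26547 ≈ 3.7669e-5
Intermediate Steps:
1/(53253 + u) = 1/(53253 - 26706) = 1/26547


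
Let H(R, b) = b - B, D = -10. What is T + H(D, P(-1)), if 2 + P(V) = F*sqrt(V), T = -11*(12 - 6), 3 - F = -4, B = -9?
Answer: -59 + 7*I ≈ -59.0 + 7.0*I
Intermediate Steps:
F = 7 (F = 3 - 1*(-4) = 3 + 4 = 7)
T = -66 (T = -11*6 = -66)
P(V) = -2 + 7*sqrt(V)
H(R, b) = 9 + b (H(R, b) = b - 1*(-9) = b + 9 = 9 + b)
T + H(D, P(-1)) = -66 + (9 + (-2 + 7*sqrt(-1))) = -66 + (9 + (-2 + 7*I)) = -66 + (7 + 7*I) = -59 + 7*I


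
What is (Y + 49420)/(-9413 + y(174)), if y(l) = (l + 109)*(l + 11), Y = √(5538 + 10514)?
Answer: 24710/21471 + √4013/21471 ≈ 1.1538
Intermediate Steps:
Y = 2*√4013 (Y = √16052 = 2*√4013 ≈ 126.70)
y(l) = (11 + l)*(109 + l) (y(l) = (109 + l)*(11 + l) = (11 + l)*(109 + l))
(Y + 49420)/(-9413 + y(174)) = (2*√4013 + 49420)/(-9413 + (1199 + 174² + 120*174)) = (49420 + 2*√4013)/(-9413 + (1199 + 30276 + 20880)) = (49420 + 2*√4013)/(-9413 + 52355) = (49420 + 2*√4013)/42942 = (49420 + 2*√4013)*(1/42942) = 24710/21471 + √4013/21471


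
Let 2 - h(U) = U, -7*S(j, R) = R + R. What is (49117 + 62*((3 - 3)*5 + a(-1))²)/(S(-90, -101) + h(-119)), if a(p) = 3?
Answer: 347725/1049 ≈ 331.48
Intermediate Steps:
S(j, R) = -2*R/7 (S(j, R) = -(R + R)/7 = -2*R/7)
h(U) = 2 - U
(49117 + 62*((3 - 3)*5 + a(-1))²)/(S(-90, -101) + h(-119)) = (49117 + 62*((3 - 3)*5 + 3)²)/(-2/7*(-101) + (2 - 1*(-119))) = (49117 + 62*(0*5 + 3)²)/(202/7 + (2 + 119)) = (49117 + 62*(0 + 3)²)/(202/7 + 121) = (49117 + 62*3²)/(1049/7) = (49117 + 62*9)*(7/1049) = (49117 + 558)*(7/1049) = 49675*(7/1049) = 347725/1049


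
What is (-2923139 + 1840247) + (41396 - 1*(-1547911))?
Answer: 506415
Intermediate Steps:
(-2923139 + 1840247) + (41396 - 1*(-1547911)) = -1082892 + (41396 + 1547911) = -1082892 + 1589307 = 506415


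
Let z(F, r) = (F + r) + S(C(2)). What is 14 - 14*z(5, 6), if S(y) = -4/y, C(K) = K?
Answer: -112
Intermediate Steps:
z(F, r) = -2 + F + r (z(F, r) = (F + r) - 4/2 = (F + r) - 4*½ = (F + r) - 2 = -2 + F + r)
14 - 14*z(5, 6) = 14 - 14*(-2 + 5 + 6) = 14 - 14*9 = 14 - 126 = -112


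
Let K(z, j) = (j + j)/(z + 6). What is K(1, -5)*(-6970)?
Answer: 69700/7 ≈ 9957.1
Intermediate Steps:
K(z, j) = 2*j/(6 + z) (K(z, j) = (2*j)/(6 + z) = 2*j/(6 + z))
K(1, -5)*(-6970) = (2*(-5)/(6 + 1))*(-6970) = (2*(-5)/7)*(-6970) = (2*(-5)*(⅐))*(-6970) = -10/7*(-6970) = 69700/7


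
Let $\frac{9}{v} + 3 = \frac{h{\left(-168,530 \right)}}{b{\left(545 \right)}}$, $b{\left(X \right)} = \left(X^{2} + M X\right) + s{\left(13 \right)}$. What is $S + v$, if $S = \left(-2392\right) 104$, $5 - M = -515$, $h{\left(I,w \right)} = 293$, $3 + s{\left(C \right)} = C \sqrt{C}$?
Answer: $- \frac{58001666175917411}{233152843612} + \frac{2637 \sqrt{13}}{233152843612} \approx -2.4877 \cdot 10^{5}$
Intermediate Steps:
$s{\left(C \right)} = -3 + C^{\frac{3}{2}}$ ($s{\left(C \right)} = -3 + C \sqrt{C} = -3 + C^{\frac{3}{2}}$)
$M = 520$ ($M = 5 - -515 = 5 + 515 = 520$)
$S = -248768$
$b{\left(X \right)} = -3 + X^{2} + 13 \sqrt{13} + 520 X$ ($b{\left(X \right)} = \left(X^{2} + 520 X\right) - \left(3 - 13^{\frac{3}{2}}\right) = \left(X^{2} + 520 X\right) - \left(3 - 13 \sqrt{13}\right) = -3 + X^{2} + 13 \sqrt{13} + 520 X$)
$v = \frac{9}{-3 + \frac{293}{580422 + 13 \sqrt{13}}}$ ($v = \frac{9}{-3 + \frac{293}{-3 + 545^{2} + 13 \sqrt{13} + 520 \cdot 545}} = \frac{9}{-3 + \frac{293}{-3 + 297025 + 13 \sqrt{13} + 283400}} = \frac{9}{-3 + \frac{293}{580422 + 13 \sqrt{13}}} \approx -3.0005$)
$S + v = -248768 - \left(\frac{699576247395}{233152843612} - \frac{2637 \sqrt{13}}{233152843612}\right) = - \frac{58001666175917411}{233152843612} + \frac{2637 \sqrt{13}}{233152843612}$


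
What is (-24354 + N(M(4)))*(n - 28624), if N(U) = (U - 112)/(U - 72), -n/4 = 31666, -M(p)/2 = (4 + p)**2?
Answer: 18908488032/5 ≈ 3.7817e+9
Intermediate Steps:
M(p) = -2*(4 + p)**2
n = -126664 (n = -4*31666 = -126664)
N(U) = (-112 + U)/(-72 + U)
(-24354 + N(M(4)))*(n - 28624) = (-24354 + (-112 - 2*(4 + 4)**2)/(-72 - 2*(4 + 4)**2))*(-126664 - 28624) = (-24354 + (-112 - 2*8**2)/(-72 - 2*8**2))*(-155288) = (-24354 + (-112 - 2*64)/(-72 - 2*64))*(-155288) = (-24354 + (-112 - 128)/(-72 - 128))*(-155288) = (-24354 - 240/(-200))*(-155288) = (-24354 - 1/200*(-240))*(-155288) = (-24354 + 6/5)*(-155288) = -121764/5*(-155288) = 18908488032/5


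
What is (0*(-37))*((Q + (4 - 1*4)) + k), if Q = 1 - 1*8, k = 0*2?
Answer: 0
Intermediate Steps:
k = 0
Q = -7 (Q = 1 - 8 = -7)
(0*(-37))*((Q + (4 - 1*4)) + k) = (0*(-37))*((-7 + (4 - 1*4)) + 0) = 0*((-7 + (4 - 4)) + 0) = 0*((-7 + 0) + 0) = 0*(-7 + 0) = 0*(-7) = 0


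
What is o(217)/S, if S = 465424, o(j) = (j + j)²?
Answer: 47089/116356 ≈ 0.40470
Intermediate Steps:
o(j) = 4*j² (o(j) = (2*j)² = 4*j²)
o(217)/S = (4*217²)/465424 = (4*47089)*(1/465424) = 188356*(1/465424) = 47089/116356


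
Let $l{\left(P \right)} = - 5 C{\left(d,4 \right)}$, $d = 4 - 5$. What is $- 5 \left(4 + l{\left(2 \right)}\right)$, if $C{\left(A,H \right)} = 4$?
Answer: $80$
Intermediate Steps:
$d = -1$ ($d = 4 - 5 = -1$)
$l{\left(P \right)} = -20$ ($l{\left(P \right)} = \left(-5\right) 4 = -20$)
$- 5 \left(4 + l{\left(2 \right)}\right) = - 5 \left(4 - 20\right) = \left(-5\right) \left(-16\right) = 80$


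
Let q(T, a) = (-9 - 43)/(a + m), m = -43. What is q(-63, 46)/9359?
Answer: -52/28077 ≈ -0.0018521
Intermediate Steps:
q(T, a) = -52/(-43 + a) (q(T, a) = (-9 - 43)/(a - 43) = -52/(-43 + a))
q(-63, 46)/9359 = -52/(-43 + 46)/9359 = -52/3*(1/9359) = -52*1/3*(1/9359) = -52/3*1/9359 = -52/28077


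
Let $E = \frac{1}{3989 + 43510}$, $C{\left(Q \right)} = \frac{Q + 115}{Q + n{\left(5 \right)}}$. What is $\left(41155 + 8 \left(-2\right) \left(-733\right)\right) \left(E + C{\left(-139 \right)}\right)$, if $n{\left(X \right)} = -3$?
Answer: $\frac{424597607}{47499} \approx 8939.1$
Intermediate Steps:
$C{\left(Q \right)} = \frac{115 + Q}{-3 + Q}$ ($C{\left(Q \right)} = \frac{Q + 115}{Q - 3} = \frac{115 + Q}{-3 + Q}$)
$E = \frac{1}{47499} \approx 2.1053 \cdot 10^{-5}$
$\left(41155 + 8 \left(-2\right) \left(-733\right)\right) \left(E + C{\left(-139 \right)}\right) = \left(41155 + 8 \left(-2\right) \left(-733\right)\right) \left(\frac{1}{47499} + \frac{115 - 139}{-3 - 139}\right) = \left(41155 - -11728\right) \left(\frac{1}{47499} + \frac{1}{-142} \left(-24\right)\right) = \left(41155 + 11728\right) \left(\frac{1}{47499} - - \frac{12}{71}\right) = 52883 \left(\frac{1}{47499} + \frac{12}{71}\right) = 52883 \cdot \frac{8029}{47499} = \frac{424597607}{47499}$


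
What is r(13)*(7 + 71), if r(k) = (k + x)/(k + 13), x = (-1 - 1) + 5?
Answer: 48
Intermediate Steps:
x = 3 (x = -2 + 5 = 3)
r(k) = (3 + k)/(13 + k) (r(k) = (k + 3)/(k + 13) = (3 + k)/(13 + k))
r(13)*(7 + 71) = ((3 + 13)/(13 + 13))*(7 + 71) = (16/26)*78 = ((1/26)*16)*78 = (8/13)*78 = 48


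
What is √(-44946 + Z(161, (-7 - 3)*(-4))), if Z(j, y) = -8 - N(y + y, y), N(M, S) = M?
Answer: I*√45034 ≈ 212.21*I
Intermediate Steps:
Z(j, y) = -8 - 2*y (Z(j, y) = -8 - (y + y) = -8 - 2*y)
√(-44946 + Z(161, (-7 - 3)*(-4))) = √(-44946 + (-8 - 2*(-7 - 3)*(-4))) = √(-44946 + (-8 - (-20)*(-4))) = √(-44946 + (-8 - 2*40)) = √(-44946 + (-8 - 80)) = √(-44946 - 88) = √(-45034) = I*√45034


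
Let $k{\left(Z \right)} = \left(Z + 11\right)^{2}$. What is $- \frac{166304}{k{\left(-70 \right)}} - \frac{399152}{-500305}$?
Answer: $- \frac{6293328816}{133966285} \approx -46.977$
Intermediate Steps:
$k{\left(Z \right)} = \left(11 + Z\right)^{2}$
$- \frac{166304}{k{\left(-70 \right)}} - \frac{399152}{-500305} = - \frac{166304}{\left(11 - 70\right)^{2}} - \frac{399152}{-500305} = - \frac{166304}{\left(-59\right)^{2}} - - \frac{30704}{38485} = - \frac{166304}{3481} + \frac{30704}{38485} = - \frac{6293328816}{133966285}$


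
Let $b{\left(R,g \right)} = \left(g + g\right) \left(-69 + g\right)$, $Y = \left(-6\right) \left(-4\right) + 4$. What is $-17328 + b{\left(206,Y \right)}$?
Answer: $-19624$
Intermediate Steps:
$Y = 28$ ($Y = 24 + 4 = 28$)
$b{\left(R,g \right)} = 2 g \left(-69 + g\right)$
$-17328 + b{\left(206,Y \right)} = -17328 + 2 \cdot 28 \left(-69 + 28\right) = -17328 + 2 \cdot 28 \left(-41\right) = -17328 - 2296 = -19624$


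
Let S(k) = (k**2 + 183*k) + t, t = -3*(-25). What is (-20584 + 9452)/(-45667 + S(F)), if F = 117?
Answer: 2783/2623 ≈ 1.0610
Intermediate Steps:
t = 75
S(k) = 75 + k**2 + 183*k (S(k) = (k**2 + 183*k) + 75 = 75 + k**2 + 183*k)
(-20584 + 9452)/(-45667 + S(F)) = (-20584 + 9452)/(-45667 + (75 + 117**2 + 183*117)) = -11132/(-45667 + (75 + 13689 + 21411)) = -11132/(-45667 + 35175) = -11132/(-10492) = -11132*(-1/10492) = 2783/2623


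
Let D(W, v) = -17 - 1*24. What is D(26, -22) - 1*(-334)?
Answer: 293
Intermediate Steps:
D(W, v) = -41 (D(W, v) = -17 - 24 = -41)
D(26, -22) - 1*(-334) = -41 - 1*(-334) = -41 + 334 = 293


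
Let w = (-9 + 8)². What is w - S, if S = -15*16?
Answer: 241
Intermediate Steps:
S = -240
w = 1 (w = (-1)² = 1)
w - S = 1 - 1*(-240) = 1 + 240 = 241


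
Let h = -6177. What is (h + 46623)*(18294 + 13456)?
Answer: 1284160500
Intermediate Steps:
(h + 46623)*(18294 + 13456) = (-6177 + 46623)*(18294 + 13456) = 40446*31750 = 1284160500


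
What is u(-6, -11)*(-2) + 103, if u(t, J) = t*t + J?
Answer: 53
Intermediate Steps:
u(t, J) = J + t² (u(t, J) = t² + J = J + t²)
u(-6, -11)*(-2) + 103 = (-11 + (-6)²)*(-2) + 103 = (-11 + 36)*(-2) + 103 = 25*(-2) + 103 = -50 + 103 = 53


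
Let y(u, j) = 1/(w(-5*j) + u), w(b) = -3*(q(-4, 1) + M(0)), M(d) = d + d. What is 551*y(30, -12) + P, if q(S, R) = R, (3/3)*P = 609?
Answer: 16994/27 ≈ 629.41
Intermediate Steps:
M(d) = 2*d
P = 609
w(b) = -3 (w(b) = -3*(1 + 2*0) = -3*(1 + 0) = -3*1 = -3)
y(u, j) = 1/(-3 + u)
551*y(30, -12) + P = 551/(-3 + 30) + 609 = 551/27 + 609 = 16994/27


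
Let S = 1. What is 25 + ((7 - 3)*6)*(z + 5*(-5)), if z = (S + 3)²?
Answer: -191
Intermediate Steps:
z = 16 (z = (1 + 3)² = 4² = 16)
25 + ((7 - 3)*6)*(z + 5*(-5)) = 25 + ((7 - 3)*6)*(16 + 5*(-5)) = 25 + (4*6)*(16 - 25) = 25 + 24*(-9) = 25 - 216 = -191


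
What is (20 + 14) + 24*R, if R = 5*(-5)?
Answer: -566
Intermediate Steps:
R = -25
(20 + 14) + 24*R = (20 + 14) + 24*(-25) = 34 - 600 = -566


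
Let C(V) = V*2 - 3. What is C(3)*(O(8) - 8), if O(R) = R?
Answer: 0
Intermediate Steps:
C(V) = -3 + 2*V (C(V) = 2*V - 3 = -3 + 2*V)
C(3)*(O(8) - 8) = (-3 + 2*3)*(8 - 8) = (-3 + 6)*0 = 3*0 = 0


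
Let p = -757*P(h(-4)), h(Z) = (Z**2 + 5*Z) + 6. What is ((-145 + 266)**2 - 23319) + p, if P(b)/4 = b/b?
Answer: -11706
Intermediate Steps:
h(Z) = 6 + Z**2 + 5*Z
P(b) = 4 (P(b) = 4*(b/b) = 4*1 = 4)
p = -3028 (p = -757*4 = -3028)
((-145 + 266)**2 - 23319) + p = ((-145 + 266)**2 - 23319) - 3028 = (121**2 - 23319) - 3028 = (14641 - 23319) - 3028 = -8678 - 3028 = -11706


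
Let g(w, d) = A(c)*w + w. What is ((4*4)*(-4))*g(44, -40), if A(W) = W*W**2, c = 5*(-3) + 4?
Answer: 3745280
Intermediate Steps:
c = -11 (c = -15 + 4 = -11)
A(W) = W**3
g(w, d) = -1330*w (g(w, d) = (-11)**3*w + w = -1331*w + w = -1330*w)
((4*4)*(-4))*g(44, -40) = ((4*4)*(-4))*(-1330*44) = (16*(-4))*(-58520) = -64*(-58520) = 3745280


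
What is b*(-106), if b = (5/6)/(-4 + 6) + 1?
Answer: -901/6 ≈ -150.17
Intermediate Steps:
b = 17/12 (b = (5*(⅙))/2 + 1 = (⅚)*(½) + 1 = 5/12 + 1 = 17/12 ≈ 1.4167)
b*(-106) = (17/12)*(-106) = -901/6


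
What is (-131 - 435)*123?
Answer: -69618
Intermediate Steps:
(-131 - 435)*123 = -566*123 = -69618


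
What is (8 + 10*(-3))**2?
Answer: 484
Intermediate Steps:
(8 + 10*(-3))**2 = (8 - 30)**2 = (-22)**2 = 484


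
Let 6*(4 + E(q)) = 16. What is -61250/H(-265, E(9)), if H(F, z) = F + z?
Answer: 183750/799 ≈ 229.97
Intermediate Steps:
E(q) = -4/3 (E(q) = -4 + (1/6)*16 = -4 + 8/3 = -4/3)
-61250/H(-265, E(9)) = -61250/(-265 - 4/3) = -61250/(-799/3) = -61250*(-3/799) = 183750/799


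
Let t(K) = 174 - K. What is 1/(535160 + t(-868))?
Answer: 1/536202 ≈ 1.8650e-6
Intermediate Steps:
1/(535160 + t(-868)) = 1/(535160 + (174 - 1*(-868))) = 1/(535160 + (174 + 868)) = 1/(535160 + 1042) = 1/536202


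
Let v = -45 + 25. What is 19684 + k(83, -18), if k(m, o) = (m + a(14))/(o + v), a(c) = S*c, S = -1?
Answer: 747923/38 ≈ 19682.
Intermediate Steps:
a(c) = -c
v = -20
k(m, o) = (-14 + m)/(-20 + o) (k(m, o) = (m - 1*14)/(o - 20) = (m - 14)/(-20 + o) = (-14 + m)/(-20 + o))
19684 + k(83, -18) = 19684 + (-14 + 83)/(-20 - 18) = 19684 + 69/(-38) = 19684 - 1/38*69 = 19684 - 69/38 = 747923/38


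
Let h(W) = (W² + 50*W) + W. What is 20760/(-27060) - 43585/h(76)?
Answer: -22996427/4353052 ≈ -5.2828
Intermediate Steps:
h(W) = W² + 51*W
20760/(-27060) - 43585/h(76) = 20760/(-27060) - 43585*1/(76*(51 + 76)) = 20760*(-1/27060) - 43585/(76*127) = -346/451 - 43585/9652 = -22996427/4353052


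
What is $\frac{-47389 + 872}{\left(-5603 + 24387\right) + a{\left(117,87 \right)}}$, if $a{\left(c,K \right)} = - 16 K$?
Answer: $- \frac{46517}{17392} \approx -2.6746$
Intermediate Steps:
$\frac{-47389 + 872}{\left(-5603 + 24387\right) + a{\left(117,87 \right)}} = \frac{-47389 + 872}{\left(-5603 + 24387\right) - 1392} = - \frac{46517}{18784 - 1392} = - \frac{46517}{17392}$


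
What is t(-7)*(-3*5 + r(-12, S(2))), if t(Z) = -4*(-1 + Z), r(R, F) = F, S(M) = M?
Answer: -416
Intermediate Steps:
t(Z) = 4 - 4*Z
t(-7)*(-3*5 + r(-12, S(2))) = (4 - 4*(-7))*(-3*5 + 2) = (4 + 28)*(-15 + 2) = 32*(-13) = -416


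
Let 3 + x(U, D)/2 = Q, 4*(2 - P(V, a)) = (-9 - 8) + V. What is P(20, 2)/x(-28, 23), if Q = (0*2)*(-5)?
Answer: -5/24 ≈ -0.20833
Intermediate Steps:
Q = 0 (Q = 0*(-5) = 0)
P(V, a) = 25/4 - V/4 (P(V, a) = 2 - ((-9 - 8) + V)/4 = 2 - (-17 + V)/4 = 2 + (17/4 - V/4) = 25/4 - V/4)
x(U, D) = -6 (x(U, D) = -6 + 2*0 = -6 + 0 = -6)
P(20, 2)/x(-28, 23) = (25/4 - ¼*20)/(-6) = (25/4 - 5)*(-⅙) = (5/4)*(-⅙) = -5/24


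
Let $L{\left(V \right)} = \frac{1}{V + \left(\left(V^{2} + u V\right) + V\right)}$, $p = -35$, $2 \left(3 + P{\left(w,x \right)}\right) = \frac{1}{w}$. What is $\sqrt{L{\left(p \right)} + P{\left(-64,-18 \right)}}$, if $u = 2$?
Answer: $\frac{i \sqrt{906185490}}{17360} \approx 1.734 i$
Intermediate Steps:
$P{\left(w,x \right)} = -3 + \frac{1}{2 w}$
$L{\left(V \right)} = \frac{1}{V^{2} + 4 V}$ ($L{\left(V \right)} = \frac{1}{V + \left(\left(V^{2} + 2 V\right) + V\right)} = \frac{1}{V + \left(V^{2} + 3 V\right)} = \frac{1}{V^{2} + 4 V}$)
$\sqrt{L{\left(p \right)} + P{\left(-64,-18 \right)}} = \sqrt{\frac{1}{\left(-35\right) \left(4 - 35\right)} - \left(3 - \frac{1}{2 \left(-64\right)}\right)} = \sqrt{- \frac{1}{35 \left(-31\right)} + \left(-3 + \frac{1}{2} \left(- \frac{1}{64}\right)\right)} = \sqrt{\left(- \frac{1}{35}\right) \left(- \frac{1}{31}\right) - \frac{385}{128}} = \sqrt{\frac{1}{1085} - \frac{385}{128}} = \sqrt{- \frac{417597}{138880}} = \frac{i \sqrt{906185490}}{17360}$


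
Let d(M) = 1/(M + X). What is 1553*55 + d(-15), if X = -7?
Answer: 1879129/22 ≈ 85415.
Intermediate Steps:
d(M) = 1/(-7 + M) (d(M) = 1/(M - 7) = 1/(-7 + M))
1553*55 + d(-15) = 1553*55 + 1/(-7 - 15) = 85415 + 1/(-22) = 85415 - 1/22 = 1879129/22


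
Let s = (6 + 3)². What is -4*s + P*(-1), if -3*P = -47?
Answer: -1019/3 ≈ -339.67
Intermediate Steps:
P = 47/3 (P = -⅓*(-47) = 47/3 ≈ 15.667)
s = 81 (s = 9² = 81)
-4*s + P*(-1) = -4*81 + (47/3)*(-1) = -324 - 47/3 = -1019/3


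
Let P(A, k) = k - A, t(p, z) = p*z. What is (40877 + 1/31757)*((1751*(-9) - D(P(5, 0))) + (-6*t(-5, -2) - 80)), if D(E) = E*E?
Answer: -20671436292360/31757 ≈ -6.5093e+8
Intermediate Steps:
D(E) = E²
(40877 + 1/31757)*((1751*(-9) - D(P(5, 0))) + (-6*t(-5, -2) - 80)) = (40877 + 1/31757)*((1751*(-9) - (0 - 1*5)²) + (-(-30)*(-2) - 80)) = (40877 + 1/31757)*((-15759 - (0 - 5)²) + (-6*10 - 80)) = 1298130890*((-15759 - 1*(-5)²) + (-60 - 80))/31757 = 1298130890*((-15759 - 1*25) - 140)/31757 = 1298130890*((-15759 - 25) - 140)/31757 = 1298130890*(-15784 - 140)/31757 = (1298130890/31757)*(-15924) = -20671436292360/31757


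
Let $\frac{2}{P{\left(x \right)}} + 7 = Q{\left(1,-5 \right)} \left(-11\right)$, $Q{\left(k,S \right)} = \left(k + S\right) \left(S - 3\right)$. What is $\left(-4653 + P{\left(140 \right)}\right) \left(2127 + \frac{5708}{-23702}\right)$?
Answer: $- \frac{42101865021667}{4254509} \approx -9.8958 \cdot 10^{6}$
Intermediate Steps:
$Q{\left(k,S \right)} = \left(-3 + S\right) \left(S + k\right)$ ($Q{\left(k,S \right)} = \left(S + k\right) \left(-3 + S\right) = \left(-3 + S\right) \left(S + k\right)$)
$P{\left(x \right)} = - \frac{2}{359}$ ($P{\left(x \right)} = \frac{2}{-7 + \left(\left(-5\right)^{2} - -15 - 3 - 5\right) \left(-11\right)} = \frac{2}{-7 + \left(25 + 15 - 3 - 5\right) \left(-11\right)} = \frac{2}{-7 + 32 \left(-11\right)} = \frac{2}{-7 - 352} = \frac{2}{-359} = 2 \left(- \frac{1}{359}\right) = - \frac{2}{359}$)
$\left(-4653 + P{\left(140 \right)}\right) \left(2127 + \frac{5708}{-23702}\right) = \left(-4653 - \frac{2}{359}\right) \left(2127 + \frac{5708}{-23702}\right) = - \frac{1670429 \left(2127 + 5708 \left(- \frac{1}{23702}\right)\right)}{359} = - \frac{1670429 \left(2127 - \frac{2854}{11851}\right)}{359} = \left(- \frac{1670429}{359}\right) \frac{25204223}{11851} = - \frac{42101865021667}{4254509}$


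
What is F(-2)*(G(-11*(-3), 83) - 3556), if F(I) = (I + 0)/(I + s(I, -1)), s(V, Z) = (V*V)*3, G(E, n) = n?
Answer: 3473/5 ≈ 694.60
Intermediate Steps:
s(V, Z) = 3*V² (s(V, Z) = V²*3 = 3*V²)
F(I) = I/(I + 3*I²) (F(I) = (I + 0)/(I + 3*I²) = I/(I + 3*I²))
F(-2)*(G(-11*(-3), 83) - 3556) = (83 - 3556)/(1 + 3*(-2)) = -3473/(1 - 6) = -3473/(-5) = -⅕*(-3473) = 3473/5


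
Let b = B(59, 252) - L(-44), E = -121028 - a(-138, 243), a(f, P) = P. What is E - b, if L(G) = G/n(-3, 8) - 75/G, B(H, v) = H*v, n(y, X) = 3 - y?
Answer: -17971091/132 ≈ -1.3614e+5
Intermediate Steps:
L(G) = -75/G + G/6 (L(G) = G/(3 - 1*(-3)) - 75/G = G/(3 + 3) - 75/G = G/6 - 75/G = -75/G + G/6)
E = -121271 (E = -121028 - 1*243 = -121028 - 243 = -121271)
b = 1963319/132 (b = 59*252 - (-75/(-44) + (⅙)*(-44)) = 14868 - (-75*(-1/44) - 22/3) = 14868 - (75/44 - 22/3) = 14868 - 1*(-743/132) = 14868 + 743/132 = 1963319/132 ≈ 14874.)
E - b = -121271 - 1*1963319/132 = -121271 - 1963319/132 = -17971091/132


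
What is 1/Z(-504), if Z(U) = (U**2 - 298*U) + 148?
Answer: 1/404356 ≈ 2.4731e-6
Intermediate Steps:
Z(U) = 148 + U**2 - 298*U
1/Z(-504) = 1/(148 + (-504)**2 - 298*(-504)) = 1/(148 + 254016 + 150192) = 1/404356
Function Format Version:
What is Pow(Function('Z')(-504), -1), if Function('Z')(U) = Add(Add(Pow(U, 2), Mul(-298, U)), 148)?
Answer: Rational(1, 404356) ≈ 2.4731e-6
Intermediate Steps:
Function('Z')(U) = Add(148, Pow(U, 2), Mul(-298, U))
Pow(Function('Z')(-504), -1) = Pow(Add(148, Pow(-504, 2), Mul(-298, -504)), -1) = Pow(Add(148, 254016, 150192), -1) = Pow(404356, -1) = Rational(1, 404356)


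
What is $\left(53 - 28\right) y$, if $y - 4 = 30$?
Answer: $850$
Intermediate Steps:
$y = 34$ ($y = 4 + 30 = 34$)
$\left(53 - 28\right) y = \left(53 - 28\right) 34 = 25 \cdot 34 = 850$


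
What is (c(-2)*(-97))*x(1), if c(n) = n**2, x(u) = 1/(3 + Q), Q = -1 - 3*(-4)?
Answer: -194/7 ≈ -27.714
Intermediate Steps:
Q = 11 (Q = -1 + 12 = 11)
x(u) = 1/14 (x(u) = 1/(3 + 11) = 1/14)
(c(-2)*(-97))*x(1) = ((-2)**2*(-97))*(1/14) = (4*(-97))*(1/14) = -388*1/14 = -194/7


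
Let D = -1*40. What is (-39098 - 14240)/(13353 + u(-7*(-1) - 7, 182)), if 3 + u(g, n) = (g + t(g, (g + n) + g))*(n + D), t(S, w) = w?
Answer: -26669/19597 ≈ -1.3609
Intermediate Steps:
D = -40
u(g, n) = -3 + (-40 + n)*(n + 3*g) (u(g, n) = -3 + (g + ((g + n) + g))*(n - 40) = -3 + (g + (n + 2*g))*(-40 + n) = -3 + (n + 3*g)*(-40 + n) = -3 + (-40 + n)*(n + 3*g))
(-39098 - 14240)/(13353 + u(-7*(-1) - 7, 182)) = (-39098 - 14240)/(13353 + (-3 + 182² - 120*(-7*(-1) - 7) - 40*182 + 3*(-7*(-1) - 7)*182)) = -53338/(13353 + (-3 + 33124 - 120*(7 - 7) - 7280 + 3*(7 - 7)*182)) = -53338/(13353 + (-3 + 33124 - 120*0 - 7280 + 3*0*182)) = -53338/(13353 + (-3 + 33124 + 0 - 7280 + 0)) = -53338/(13353 + 25841) = -53338/39194 = -53338*1/39194 = -26669/19597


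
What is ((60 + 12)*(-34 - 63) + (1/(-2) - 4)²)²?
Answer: 775901025/16 ≈ 4.8494e+7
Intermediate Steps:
((60 + 12)*(-34 - 63) + (1/(-2) - 4)²)² = (72*(-97) + (-½ - 4)²)² = (-6984 + (-9/2)²)² = (-6984 + 81/4)² = (-27855/4)² = 775901025/16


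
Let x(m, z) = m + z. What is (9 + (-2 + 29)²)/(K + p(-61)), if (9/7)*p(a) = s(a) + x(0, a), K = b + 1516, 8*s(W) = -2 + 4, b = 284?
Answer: 8/19 ≈ 0.42105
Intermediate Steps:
s(W) = ¼ (s(W) = (-2 + 4)/8 = (⅛)*2 = ¼)
K = 1800 (K = 284 + 1516 = 1800)
p(a) = 7/36 + 7*a/9 (p(a) = 7*(¼ + (0 + a))/9 = 7*(¼ + a)/9 = 7/36 + 7*a/9)
(9 + (-2 + 29)²)/(K + p(-61)) = (9 + (-2 + 29)²)/(1800 + (7/36 + (7/9)*(-61))) = (9 + 27²)/(1800 + (7/36 - 427/9)) = (9 + 729)/(1800 - 189/4) = 738/(7011/4) = 738*(4/7011) = 8/19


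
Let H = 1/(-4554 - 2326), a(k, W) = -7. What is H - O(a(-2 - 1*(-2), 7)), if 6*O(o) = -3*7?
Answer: 24079/6880 ≈ 3.4999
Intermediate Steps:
O(o) = -7/2 (O(o) = (-3*7)/6 = (1/6)*(-21) = -7/2)
H = -1/6880 (H = 1/(-6880) = -1/6880 ≈ -0.00014535)
H - O(a(-2 - 1*(-2), 7)) = -1/6880 - 1*(-7/2) = -1/6880 + 7/2 = 24079/6880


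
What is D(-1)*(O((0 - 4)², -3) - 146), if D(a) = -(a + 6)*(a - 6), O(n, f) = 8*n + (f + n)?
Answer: -175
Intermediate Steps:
O(n, f) = f + 9*n
D(a) = -(-6 + a)*(6 + a) (D(a) = -(6 + a)*(-6 + a) = -(-6 + a)*(6 + a))
D(-1)*(O((0 - 4)², -3) - 146) = (36 - 1*(-1)²)*((-3 + 9*(0 - 4)²) - 146) = (36 - 1*1)*((-3 + 9*(-4)²) - 146) = (36 - 1)*((-3 + 9*16) - 146) = 35*((-3 + 144) - 146) = 35*(141 - 146) = 35*(-5) = -175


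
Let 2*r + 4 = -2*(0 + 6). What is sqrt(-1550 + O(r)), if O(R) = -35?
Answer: I*sqrt(1585) ≈ 39.812*I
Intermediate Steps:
r = -8 (r = -2 + (-2*(0 + 6))/2 = -2 + (-2*6)/2 = -2 + (1/2)*(-12) = -2 - 6 = -8)
sqrt(-1550 + O(r)) = sqrt(-1550 - 35) = sqrt(-1585) = I*sqrt(1585)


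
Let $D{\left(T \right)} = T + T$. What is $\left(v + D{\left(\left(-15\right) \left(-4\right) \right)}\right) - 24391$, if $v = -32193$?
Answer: $-56464$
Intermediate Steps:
$D{\left(T \right)} = 2 T$
$\left(v + D{\left(\left(-15\right) \left(-4\right) \right)}\right) - 24391 = \left(-32193 + 2 \left(\left(-15\right) \left(-4\right)\right)\right) - 24391 = \left(-32193 + 2 \cdot 60\right) - 24391 = \left(-32193 + 120\right) - 24391 = -32073 - 24391 = -56464$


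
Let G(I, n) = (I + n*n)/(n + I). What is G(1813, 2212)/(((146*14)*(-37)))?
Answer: -99893/6212300 ≈ -0.016080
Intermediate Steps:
G(I, n) = (I + n²)/(I + n)
G(1813, 2212)/(((146*14)*(-37))) = ((1813 + 2212²)/(1813 + 2212))/(((146*14)*(-37))) = ((1813 + 4892944)/4025)/((2044*(-37))) = ((1/4025)*4894757)/(-75628) = (699251/575)*(-1/75628) = -99893/6212300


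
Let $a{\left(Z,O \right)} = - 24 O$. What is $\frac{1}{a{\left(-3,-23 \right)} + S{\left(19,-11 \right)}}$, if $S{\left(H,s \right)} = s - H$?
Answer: $\frac{1}{522} \approx 0.0019157$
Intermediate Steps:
$\frac{1}{a{\left(-3,-23 \right)} + S{\left(19,-11 \right)}} = \frac{1}{\left(-24\right) \left(-23\right) - 30} = \frac{1}{552 - 30} = \frac{1}{522}$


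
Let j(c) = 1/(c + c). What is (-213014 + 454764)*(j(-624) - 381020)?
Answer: -57477629160875/624 ≈ -9.2112e+10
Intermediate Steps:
j(c) = 1/(2*c)
(-213014 + 454764)*(j(-624) - 381020) = (-213014 + 454764)*((1/2)/(-624) - 381020) = 241750*((1/2)*(-1/624) - 381020) = 241750*(-1/1248 - 381020) = 241750*(-475512961/1248) = -57477629160875/624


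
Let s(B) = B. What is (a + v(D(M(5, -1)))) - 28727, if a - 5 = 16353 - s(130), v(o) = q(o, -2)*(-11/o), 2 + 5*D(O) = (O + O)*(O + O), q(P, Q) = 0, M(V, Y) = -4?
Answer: -12499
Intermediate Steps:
D(O) = -2/5 + 4*O**2/5 (D(O) = -2/5 + ((O + O)*(O + O))/5 = -2/5 + ((2*O)*(2*O))/5 = -2/5 + (4*O**2)/5 = -2/5 + 4*O**2/5)
v(o) = 0 (v(o) = 0*(-11/o) = 0)
a = 16228 (a = 5 + (16353 - 1*130) = 5 + (16353 - 130) = 5 + 16223 = 16228)
(a + v(D(M(5, -1)))) - 28727 = (16228 + 0) - 28727 = 16228 - 28727 = -12499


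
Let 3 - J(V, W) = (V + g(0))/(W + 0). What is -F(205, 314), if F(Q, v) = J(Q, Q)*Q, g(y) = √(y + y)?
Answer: -410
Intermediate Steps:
g(y) = √2*√y (g(y) = √(2*y) = √2*√y)
J(V, W) = 3 - V/W (J(V, W) = 3 - (V + √2*√0)/(W + 0) = 3 - (V + √2*0)/W = 3 - (V + 0)/W = 3 - V/W)
F(Q, v) = 2*Q (F(Q, v) = (3 - Q/Q)*Q = (3 - 1)*Q = 2*Q)
-F(205, 314) = -2*205 = -1*410 = -410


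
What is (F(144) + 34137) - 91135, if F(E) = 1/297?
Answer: -16928405/297 ≈ -56998.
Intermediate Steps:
F(E) = 1/297
(F(144) + 34137) - 91135 = (1/297 + 34137) - 91135 = 10138690/297 - 91135 = -16928405/297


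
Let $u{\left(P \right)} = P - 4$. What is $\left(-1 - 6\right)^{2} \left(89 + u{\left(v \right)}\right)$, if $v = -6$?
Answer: $3871$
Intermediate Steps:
$u{\left(P \right)} = -4 + P$
$\left(-1 - 6\right)^{2} \left(89 + u{\left(v \right)}\right) = \left(-1 - 6\right)^{2} \left(89 - 10\right) = \left(-7\right)^{2} \left(89 - 10\right) = 49 \cdot 79 = 3871$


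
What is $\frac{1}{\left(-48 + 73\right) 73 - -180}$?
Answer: $\frac{1}{2005} \approx 0.00049875$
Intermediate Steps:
$\frac{1}{\left(-48 + 73\right) 73 - -180} = \frac{1}{25 \cdot 73 + 180} = \frac{1}{1825 + 180} = \frac{1}{2005}$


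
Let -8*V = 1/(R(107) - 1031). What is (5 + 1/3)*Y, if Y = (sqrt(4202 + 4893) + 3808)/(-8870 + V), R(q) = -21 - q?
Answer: -564924416/246727917 - 148352*sqrt(9095)/246727917 ≈ -2.3470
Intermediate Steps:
V = 1/9272 (V = -1/(8*((-21 - 1*107) - 1031)) = -1/(8*((-21 - 107) - 1031)) = -1/(8*(-128 - 1031)) = -1/8/(-1159) = -1/8*(-1/1159) = 1/9272 ≈ 0.00010785)
Y = -35307776/82242639 - 9272*sqrt(9095)/82242639 (Y = (sqrt(4202 + 4893) + 3808)/(-8870 + 1/9272) = (sqrt(9095) + 3808)/(-82242639/9272) = (3808 + sqrt(9095))*(-9272/82242639) = -35307776/82242639 - 9272*sqrt(9095)/82242639 ≈ -0.44006)
(5 + 1/3)*Y = (5 + 1/3)*(-35307776/82242639 - 9272*sqrt(9095)/82242639) = 16*(-35307776/82242639 - 9272*sqrt(9095)/82242639)/3 = -564924416/246727917 - 148352*sqrt(9095)/246727917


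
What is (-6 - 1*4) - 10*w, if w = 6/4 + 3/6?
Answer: -30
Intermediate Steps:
w = 2 (w = 6*(¼) + 3*(⅙) = 3/2 + ½ = 2)
(-6 - 1*4) - 10*w = (-6 - 1*4) - 10*2 = (-6 - 4) - 20 = -10 - 20 = -30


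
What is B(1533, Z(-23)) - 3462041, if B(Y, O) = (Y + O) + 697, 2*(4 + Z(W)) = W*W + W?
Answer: -3459562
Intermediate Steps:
Z(W) = -4 + W/2 + W²/2 (Z(W) = -4 + (W*W + W)/2 = -4 + (W² + W)/2 = -4 + (W + W²)/2 = -4 + (W/2 + W²/2) = -4 + W/2 + W²/2)
B(Y, O) = 697 + O + Y (B(Y, O) = (O + Y) + 697 = 697 + O + Y)
B(1533, Z(-23)) - 3462041 = (697 + (-4 + (½)*(-23) + (½)*(-23)²) + 1533) - 3462041 = (697 + (-4 - 23/2 + (½)*529) + 1533) - 3462041 = (697 + (-4 - 23/2 + 529/2) + 1533) - 3462041 = (697 + 249 + 1533) - 3462041 = 2479 - 3462041 = -3459562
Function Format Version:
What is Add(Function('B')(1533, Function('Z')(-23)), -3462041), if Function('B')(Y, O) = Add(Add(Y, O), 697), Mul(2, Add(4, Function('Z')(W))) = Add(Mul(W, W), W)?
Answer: -3459562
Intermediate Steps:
Function('Z')(W) = Add(-4, Mul(Rational(1, 2), W), Mul(Rational(1, 2), Pow(W, 2))) (Function('Z')(W) = Add(-4, Mul(Rational(1, 2), Add(Mul(W, W), W))) = Add(-4, Mul(Rational(1, 2), Add(Pow(W, 2), W))) = Add(-4, Mul(Rational(1, 2), Add(W, Pow(W, 2)))) = Add(-4, Add(Mul(Rational(1, 2), W), Mul(Rational(1, 2), Pow(W, 2)))) = Add(-4, Mul(Rational(1, 2), W), Mul(Rational(1, 2), Pow(W, 2))))
Function('B')(Y, O) = Add(697, O, Y) (Function('B')(Y, O) = Add(Add(O, Y), 697) = Add(697, O, Y))
Add(Function('B')(1533, Function('Z')(-23)), -3462041) = Add(Add(697, Add(-4, Mul(Rational(1, 2), -23), Mul(Rational(1, 2), Pow(-23, 2))), 1533), -3462041) = Add(Add(697, Add(-4, Rational(-23, 2), Mul(Rational(1, 2), 529)), 1533), -3462041) = Add(Add(697, Add(-4, Rational(-23, 2), Rational(529, 2)), 1533), -3462041) = Add(Add(697, 249, 1533), -3462041) = Add(2479, -3462041) = -3459562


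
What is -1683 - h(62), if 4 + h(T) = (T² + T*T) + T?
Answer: -9429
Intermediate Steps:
h(T) = -4 + T + 2*T² (h(T) = -4 + ((T² + T*T) + T) = -4 + ((T² + T²) + T) = -4 + (2*T² + T) = -4 + (T + 2*T²) = -4 + T + 2*T²)
-1683 - h(62) = -1683 - (-4 + 62 + 2*62²) = -1683 - (-4 + 62 + 2*3844) = -1683 - (-4 + 62 + 7688) = -1683 - 1*7746 = -1683 - 7746 = -9429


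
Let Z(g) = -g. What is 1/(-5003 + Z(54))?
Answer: -1/5057 ≈ -0.00019775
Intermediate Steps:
1/(-5003 + Z(54)) = 1/(-5003 - 1*54) = 1/(-5003 - 54) = 1/(-5057) = -1/5057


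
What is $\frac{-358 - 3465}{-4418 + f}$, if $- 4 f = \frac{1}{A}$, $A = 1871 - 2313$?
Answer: $\frac{6759064}{7811023} \approx 0.86532$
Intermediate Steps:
$A = -442$
$f = \frac{1}{1768}$ ($f = - \frac{1}{4 \left(-442\right)} = \left(- \frac{1}{4}\right) \left(- \frac{1}{442}\right) = \frac{1}{1768} \approx 0.00056561$)
$\frac{-358 - 3465}{-4418 + f} = \frac{-358 - 3465}{-4418 + \frac{1}{1768}} = - \frac{3823}{- \frac{7811023}{1768}} = \left(-3823\right) \left(- \frac{1768}{7811023}\right) = \frac{6759064}{7811023}$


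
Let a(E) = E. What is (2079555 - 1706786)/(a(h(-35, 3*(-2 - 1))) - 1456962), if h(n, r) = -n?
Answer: -372769/1456927 ≈ -0.25586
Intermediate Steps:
(2079555 - 1706786)/(a(h(-35, 3*(-2 - 1))) - 1456962) = (2079555 - 1706786)/(-1*(-35) - 1456962) = 372769/(35 - 1456962) = 372769/(-1456927) = 372769*(-1/1456927) = -372769/1456927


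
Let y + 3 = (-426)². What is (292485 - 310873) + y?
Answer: 163085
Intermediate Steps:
y = 181473 (y = -3 + (-426)² = -3 + 181476 = 181473)
(292485 - 310873) + y = (292485 - 310873) + 181473 = -18388 + 181473 = 163085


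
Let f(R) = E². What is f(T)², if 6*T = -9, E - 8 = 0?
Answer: 4096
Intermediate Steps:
E = 8 (E = 8 + 0 = 8)
T = -3/2 (T = (⅙)*(-9) = -3/2 ≈ -1.5000)
f(R) = 64 (f(R) = 8² = 64)
f(T)² = 64² = 4096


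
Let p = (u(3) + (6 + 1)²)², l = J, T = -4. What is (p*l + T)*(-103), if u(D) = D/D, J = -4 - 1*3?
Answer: 1802912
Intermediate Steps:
J = -7 (J = -4 - 3 = -7)
u(D) = 1
l = -7
p = 2500 (p = (1 + (6 + 1)²)² = (1 + 7²)² = (1 + 49)² = 50² = 2500)
(p*l + T)*(-103) = (2500*(-7) - 4)*(-103) = (-17500 - 4)*(-103) = -17504*(-103) = 1802912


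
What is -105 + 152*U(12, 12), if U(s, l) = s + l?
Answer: 3543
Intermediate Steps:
U(s, l) = l + s
-105 + 152*U(12, 12) = -105 + 152*(12 + 12) = -105 + 152*24 = -105 + 3648 = 3543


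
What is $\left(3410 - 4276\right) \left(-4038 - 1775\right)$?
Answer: $5034058$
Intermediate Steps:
$\left(3410 - 4276\right) \left(-4038 - 1775\right) = \left(-866\right) \left(-5813\right) = 5034058$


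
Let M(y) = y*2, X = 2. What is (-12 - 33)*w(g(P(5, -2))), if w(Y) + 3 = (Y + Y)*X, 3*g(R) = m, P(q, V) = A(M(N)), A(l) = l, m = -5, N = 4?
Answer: 435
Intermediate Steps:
M(y) = 2*y
P(q, V) = 8 (P(q, V) = 2*4 = 8)
g(R) = -5/3 (g(R) = (⅓)*(-5) = -5/3)
w(Y) = -3 + 4*Y (w(Y) = -3 + (Y + Y)*2 = -3 + (2*Y)*2 = -3 + 4*Y)
(-12 - 33)*w(g(P(5, -2))) = (-12 - 33)*(-3 + 4*(-5/3)) = -45*(-3 - 20/3) = -45*(-29/3) = 435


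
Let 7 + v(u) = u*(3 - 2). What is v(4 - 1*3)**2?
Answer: 36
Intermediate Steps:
v(u) = -7 + u (v(u) = -7 + u*(3 - 2) = -7 + u*1 = -7 + u)
v(4 - 1*3)**2 = (-7 + (4 - 1*3))**2 = (-7 + (4 - 3))**2 = (-7 + 1)**2 = (-6)**2 = 36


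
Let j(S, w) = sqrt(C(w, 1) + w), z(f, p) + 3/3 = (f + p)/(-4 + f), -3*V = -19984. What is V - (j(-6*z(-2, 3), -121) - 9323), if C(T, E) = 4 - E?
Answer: 47953/3 - I*sqrt(118) ≈ 15984.0 - 10.863*I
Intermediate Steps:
V = 19984/3 (V = -1/3*(-19984) = 19984/3 ≈ 6661.3)
z(f, p) = -1 + (f + p)/(-4 + f)
j(S, w) = sqrt(3 + w) (j(S, w) = sqrt((4 - 1*1) + w) = sqrt((4 - 1) + w) = sqrt(3 + w))
V - (j(-6*z(-2, 3), -121) - 9323) = 19984/3 - (sqrt(3 - 121) - 9323) = 19984/3 - (sqrt(-118) - 9323) = 19984/3 - (I*sqrt(118) - 9323) = 19984/3 - (-9323 + I*sqrt(118)) = 19984/3 + (9323 - I*sqrt(118)) = 47953/3 - I*sqrt(118)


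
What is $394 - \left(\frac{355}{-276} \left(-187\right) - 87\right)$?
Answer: $\frac{66371}{276} \approx 240.47$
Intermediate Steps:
$394 - \left(\frac{355}{-276} \left(-187\right) - 87\right) = 394 - \left(355 \left(- \frac{1}{276}\right) \left(-187\right) - 87\right) = 394 - \left(\left(- \frac{355}{276}\right) \left(-187\right) - 87\right) = 394 - \left(\frac{66385}{276} - 87\right) = 394 - \frac{42373}{276} = \frac{66371}{276}$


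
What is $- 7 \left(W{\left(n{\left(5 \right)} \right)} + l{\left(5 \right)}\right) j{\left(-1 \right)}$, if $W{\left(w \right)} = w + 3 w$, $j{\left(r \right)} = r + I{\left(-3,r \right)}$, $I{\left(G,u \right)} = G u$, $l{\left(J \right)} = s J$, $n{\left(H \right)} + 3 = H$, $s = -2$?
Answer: $28$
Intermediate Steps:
$n{\left(H \right)} = -3 + H$
$l{\left(J \right)} = - 2 J$
$j{\left(r \right)} = - 2 r$ ($j{\left(r \right)} = r - 3 r = - 2 r$)
$W{\left(w \right)} = 4 w$
$- 7 \left(W{\left(n{\left(5 \right)} \right)} + l{\left(5 \right)}\right) j{\left(-1 \right)} = - 7 \left(4 \left(-3 + 5\right) - 10\right) \left(\left(-2\right) \left(-1\right)\right) = - 7 \left(4 \cdot 2 - 10\right) 2 = - 7 \left(8 - 10\right) 2 = \left(-7\right) \left(-2\right) 2 = 14 \cdot 2 = 28$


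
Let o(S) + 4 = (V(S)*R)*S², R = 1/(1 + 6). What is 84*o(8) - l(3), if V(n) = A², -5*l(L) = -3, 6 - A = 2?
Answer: 59757/5 ≈ 11951.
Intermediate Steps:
A = 4 (A = 6 - 1*2 = 6 - 2 = 4)
l(L) = ⅗ (l(L) = -⅕*(-3) = ⅗)
R = ⅐ (R = 1/7 = ⅐ ≈ 0.14286)
V(n) = 16 (V(n) = 4² = 16)
o(S) = -4 + 16*S²/7 (o(S) = -4 + (16*(⅐))*S² = -4 + 16*S²/7)
84*o(8) - l(3) = 84*(-4 + (16/7)*8²) - 1*⅗ = 84*(-4 + (16/7)*64) - ⅗ = 84*(-4 + 1024/7) - ⅗ = 84*(996/7) - ⅗ = 11952 - ⅗ = 59757/5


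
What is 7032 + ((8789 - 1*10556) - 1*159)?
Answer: 5106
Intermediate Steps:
7032 + ((8789 - 1*10556) - 1*159) = 7032 + ((8789 - 10556) - 159) = 7032 + (-1767 - 159) = 7032 - 1926 = 5106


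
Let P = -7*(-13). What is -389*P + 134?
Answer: -35265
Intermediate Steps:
P = 91
-389*P + 134 = -389*91 + 134 = -35399 + 134 = -35265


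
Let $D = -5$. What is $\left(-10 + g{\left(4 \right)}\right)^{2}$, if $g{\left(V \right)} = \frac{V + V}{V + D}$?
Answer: $324$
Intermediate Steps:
$g{\left(V \right)} = \frac{2 V}{-5 + V}$ ($g{\left(V \right)} = \frac{V + V}{V - 5} = \frac{2 V}{-5 + V}$)
$\left(-10 + g{\left(4 \right)}\right)^{2} = \left(-10 + 2 \cdot 4 \frac{1}{-5 + 4}\right)^{2} = \left(-10 + 2 \cdot 4 \frac{1}{-1}\right)^{2} = \left(-10 + 2 \cdot 4 \left(-1\right)\right)^{2} = \left(-10 - 8\right)^{2} = \left(-18\right)^{2} = 324$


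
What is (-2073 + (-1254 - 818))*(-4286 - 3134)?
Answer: 30755900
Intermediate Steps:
(-2073 + (-1254 - 818))*(-4286 - 3134) = (-2073 - 2072)*(-7420) = -4145*(-7420) = 30755900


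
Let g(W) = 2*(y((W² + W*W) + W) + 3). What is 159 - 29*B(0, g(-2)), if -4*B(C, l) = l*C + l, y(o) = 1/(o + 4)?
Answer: 4079/20 ≈ 203.95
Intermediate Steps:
y(o) = 1/(4 + o)
g(W) = 6 + 2/(4 + W + 2*W²) (g(W) = 2*(1/(4 + ((W² + W*W) + W)) + 3) = 2*(1/(4 + ((W² + W²) + W)) + 3) = 2*(1/(4 + (2*W² + W)) + 3) = 2*(1/(4 + (W + 2*W²)) + 3) = 2*(1/(4 + W + 2*W²) + 3) = 2*(3 + 1/(4 + W + 2*W²)) = 6 + 2/(4 + W + 2*W²))
B(C, l) = -l/4 - C*l/4 (B(C, l) = -(l*C + l)/4 = -(C*l + l)/4 = -(l + C*l)/4 = -l/4 - C*l/4)
159 - 29*B(0, g(-2)) = 159 - (-29)*2*(13 + 3*(-2)*(1 + 2*(-2)))/(4 - 2*(1 + 2*(-2)))*(1 + 0)/4 = 159 - (-29)*2*(13 + 3*(-2)*(1 - 4))/(4 - 2*(1 - 4))/4 = 159 - (-29)*2*(13 + 3*(-2)*(-3))/(4 - 2*(-3))/4 = 159 - (-29)*2*(13 + 18)/(4 + 6)/4 = 159 - (-29)*2*31/10/4 = 159 - (-29)*2*(⅒)*31/4 = 159 - (-29)*31/(4*5) = 159 - 29*(-31/20) = 159 + 899/20 = 4079/20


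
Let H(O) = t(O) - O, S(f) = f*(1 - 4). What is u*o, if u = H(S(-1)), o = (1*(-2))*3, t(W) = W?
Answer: 0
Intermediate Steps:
S(f) = -3*f (S(f) = f*(-3) = -3*f)
H(O) = 0 (H(O) = O - O = 0)
o = -6 (o = -2*3 = -6)
u = 0
u*o = 0*(-6) = 0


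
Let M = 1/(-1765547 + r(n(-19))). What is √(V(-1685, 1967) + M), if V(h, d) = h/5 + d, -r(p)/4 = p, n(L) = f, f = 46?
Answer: √5082023720142699/1765731 ≈ 40.373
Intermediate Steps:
n(L) = 46
r(p) = -4*p
M = -1/1765731 (M = 1/(-1765547 - 4*46) = 1/(-1765547 - 184) = 1/(-1765731) = -1/1765731 ≈ -5.6634e-7)
V(h, d) = d + h/5 (V(h, d) = h*(⅕) + d = h/5 + d = d + h/5)
√(V(-1685, 1967) + M) = √((1967 + (⅕)*(-1685)) - 1/1765731) = √((1967 - 337) - 1/1765731) = √(1630 - 1/1765731) = √(2878141529/1765731) = √5082023720142699/1765731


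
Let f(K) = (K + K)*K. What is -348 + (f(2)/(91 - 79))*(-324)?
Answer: -564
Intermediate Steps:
f(K) = 2*K² (f(K) = (2*K)*K = 2*K²)
-348 + (f(2)/(91 - 79))*(-324) = -348 + ((2*2²)/(91 - 79))*(-324) = -348 + ((2*4)/12)*(-324) = -348 + (8*(1/12))*(-324) = -348 + (⅔)*(-324) = -348 - 216 = -564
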